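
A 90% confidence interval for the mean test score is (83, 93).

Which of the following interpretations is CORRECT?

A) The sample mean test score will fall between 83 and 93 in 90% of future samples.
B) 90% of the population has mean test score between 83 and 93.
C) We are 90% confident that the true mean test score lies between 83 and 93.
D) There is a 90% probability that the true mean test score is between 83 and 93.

A confidence interval represents our confidence in the procedure, not a probability statement about the parameter.

Key concept: If we repeated this sampling process many times and computed a 90% CI each time, about 90% of those intervals would contain the true population parameter.

For this specific interval (83, 93):
- Midpoint (point estimate): 88
- Margin of error: 5

The correct interpretation is the one stating confidence that the true parameter lies in the interval — option C.

C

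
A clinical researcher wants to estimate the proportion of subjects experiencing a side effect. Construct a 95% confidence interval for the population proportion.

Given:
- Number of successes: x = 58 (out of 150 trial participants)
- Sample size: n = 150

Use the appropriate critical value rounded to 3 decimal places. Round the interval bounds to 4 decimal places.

Sample proportion: p̂ = 58/150 = 0.386667

Check conditions for normal approximation:
  np̂ = 58 ≥ 10 ✓
  n(1-p̂) = 92 ≥ 10 ✓

The sample is large enough, so use a z-interval (normal approximation) for the proportion.

For 95% confidence, z* = 1.96 (from standard normal table)

Standard error: SE = √(p̂(1-p̂)/n) = √(0.386667×0.613333/150) = 0.03976226

Margin of error: E = z* × SE = 1.96 × 0.03976226 = 0.077934

Z-interval: p̂ ± E = 0.386667 ± 0.077934 = (0.308733, 0.464601)

Rounded to 4 decimal places:

(0.3087, 0.4646)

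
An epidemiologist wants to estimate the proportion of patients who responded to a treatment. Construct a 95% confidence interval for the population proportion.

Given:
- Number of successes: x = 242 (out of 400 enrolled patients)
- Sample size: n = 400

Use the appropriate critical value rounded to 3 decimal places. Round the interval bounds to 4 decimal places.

Sample proportion: p̂ = 242/400 = 0.605000

Check conditions for normal approximation:
  np̂ = 242 ≥ 10 ✓
  n(1-p̂) = 158 ≥ 10 ✓

The sample is large enough, so use a z-interval (normal approximation) for the proportion.

For 95% confidence, z* = 1.96 (from standard normal table)

Standard error: SE = √(p̂(1-p̂)/n) = √(0.605000×0.395000/400) = 0.02444253

Margin of error: E = z* × SE = 1.96 × 0.02444253 = 0.047907

Z-interval: p̂ ± E = 0.605000 ± 0.047907 = (0.557093, 0.652907)

Rounded to 4 decimal places:

(0.5571, 0.6529)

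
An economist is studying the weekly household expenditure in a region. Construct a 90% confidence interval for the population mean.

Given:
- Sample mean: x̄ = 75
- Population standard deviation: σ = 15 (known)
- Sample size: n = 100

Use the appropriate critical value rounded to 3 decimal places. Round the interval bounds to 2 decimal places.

The population standard deviation σ is known, so use a z-interval (standard normal critical value).

For 90% confidence, z* = 1.645 (from standard normal table)

Standard error: SE = σ/√n = 15/√100 = 1.500000

Margin of error: E = z* × SE = 1.645 × 1.500000 = 2.4675

Z-interval: x̄ ± E = 75 ± 2.4675 = (72.5325, 77.4675)

Rounded to 2 decimal places:

(72.53, 77.47)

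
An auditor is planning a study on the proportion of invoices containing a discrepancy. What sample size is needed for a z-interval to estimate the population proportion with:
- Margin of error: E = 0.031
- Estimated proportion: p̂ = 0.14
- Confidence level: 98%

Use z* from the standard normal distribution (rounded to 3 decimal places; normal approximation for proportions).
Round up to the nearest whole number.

Using z* for proportion z-interval (normal approximation).

For 98% confidence, z* = 2.326 (from standard normal table)

Sample size formula for proportion z-interval: n = z*²p̂(1-p̂)/E²

n = 2.326² × 0.14 × 0.86 / 0.031²
  = 5.410276 × 0.1204 / 0.000961
  = 677.8327

Round up to the nearest whole number: n = 678

678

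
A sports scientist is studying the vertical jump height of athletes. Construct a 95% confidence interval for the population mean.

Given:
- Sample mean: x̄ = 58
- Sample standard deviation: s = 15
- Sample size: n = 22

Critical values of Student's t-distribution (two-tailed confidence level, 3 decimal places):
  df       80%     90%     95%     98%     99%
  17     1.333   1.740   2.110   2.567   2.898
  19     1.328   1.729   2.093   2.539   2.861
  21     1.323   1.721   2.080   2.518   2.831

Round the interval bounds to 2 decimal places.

The population standard deviation σ is unknown (only the sample standard deviation s is given), so use a t-interval with df = n - 1 = 22 - 1 = 21.

For 95% confidence with df = 21, t* = 2.080 (from t-table)

Standard error: SE = s/√n = 15/√22 = 3.198011

Margin of error: E = t* × SE = 2.080 × 3.198011 = 6.6519

T-interval: x̄ ± E = 58 ± 6.6519 = (51.3481, 64.6519)

Rounded to 2 decimal places:

(51.35, 64.65)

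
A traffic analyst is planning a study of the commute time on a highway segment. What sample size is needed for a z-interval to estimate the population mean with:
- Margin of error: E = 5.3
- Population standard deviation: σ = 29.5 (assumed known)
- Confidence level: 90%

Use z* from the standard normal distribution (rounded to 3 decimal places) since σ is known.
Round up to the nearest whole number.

Using z* since population σ is known (z-interval formula).

For 90% confidence, z* = 1.645 (from standard normal table)

Sample size formula for z-interval: n = (z*σ/E)²

n = (1.645 × 29.5 / 5.3)²
  = (9.156132)²
  = 83.8348

Round up to the nearest whole number: n = 84

84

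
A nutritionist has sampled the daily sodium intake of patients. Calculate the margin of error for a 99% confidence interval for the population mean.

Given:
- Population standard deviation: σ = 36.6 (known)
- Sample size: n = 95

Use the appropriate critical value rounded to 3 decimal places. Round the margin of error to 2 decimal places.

The population standard deviation σ is known, so use the z-interval margin of error formula.

For 99% confidence, z* = 2.576 (from standard normal table)

Margin of error formula for z-interval: E = z* × σ/√n

E = 2.576 × 36.6/√95
  = 2.576 × 3.755081
  = 9.6731

Rounded to 2 decimal places:

9.67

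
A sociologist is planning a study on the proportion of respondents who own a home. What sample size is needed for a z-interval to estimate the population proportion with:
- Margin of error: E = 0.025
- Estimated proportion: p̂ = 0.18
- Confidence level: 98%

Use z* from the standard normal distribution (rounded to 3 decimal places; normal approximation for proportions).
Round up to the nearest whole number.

Using z* for proportion z-interval (normal approximation).

For 98% confidence, z* = 2.326 (from standard normal table)

Sample size formula for proportion z-interval: n = z*²p̂(1-p̂)/E²

n = 2.326² × 0.18 × 0.82 / 0.025²
  = 5.410276 × 0.1476 / 0.000625
  = 1277.6908

Round up to the nearest whole number: n = 1278

1278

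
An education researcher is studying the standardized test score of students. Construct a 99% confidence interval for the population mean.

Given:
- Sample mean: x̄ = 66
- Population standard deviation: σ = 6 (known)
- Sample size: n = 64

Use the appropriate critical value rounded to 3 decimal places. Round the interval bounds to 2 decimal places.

The population standard deviation σ is known, so use a z-interval (standard normal critical value).

For 99% confidence, z* = 2.576 (from standard normal table)

Standard error: SE = σ/√n = 6/√64 = 0.750000

Margin of error: E = z* × SE = 2.576 × 0.750000 = 1.9320

Z-interval: x̄ ± E = 66 ± 1.9320 = (64.0680, 67.9320)

Rounded to 2 decimal places:

(64.07, 67.93)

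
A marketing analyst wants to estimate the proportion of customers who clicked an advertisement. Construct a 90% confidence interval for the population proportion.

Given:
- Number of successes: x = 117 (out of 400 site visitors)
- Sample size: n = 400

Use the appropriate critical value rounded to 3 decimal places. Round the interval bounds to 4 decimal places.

Sample proportion: p̂ = 117/400 = 0.292500

Check conditions for normal approximation:
  np̂ = 117 ≥ 10 ✓
  n(1-p̂) = 283 ≥ 10 ✓

The sample is large enough, so use a z-interval (normal approximation) for the proportion.

For 90% confidence, z* = 1.645 (from standard normal table)

Standard error: SE = √(p̂(1-p̂)/n) = √(0.292500×0.707500/400) = 0.02274554

Margin of error: E = z* × SE = 1.645 × 0.02274554 = 0.037416

Z-interval: p̂ ± E = 0.292500 ± 0.037416 = (0.255084, 0.329916)

Rounded to 4 decimal places:

(0.2551, 0.3299)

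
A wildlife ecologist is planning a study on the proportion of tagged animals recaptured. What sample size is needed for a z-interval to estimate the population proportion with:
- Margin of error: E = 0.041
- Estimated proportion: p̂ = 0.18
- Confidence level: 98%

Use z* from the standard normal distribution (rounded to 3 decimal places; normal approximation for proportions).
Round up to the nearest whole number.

Using z* for proportion z-interval (normal approximation).

For 98% confidence, z* = 2.326 (from standard normal table)

Sample size formula for proportion z-interval: n = z*²p̂(1-p̂)/E²

n = 2.326² × 0.18 × 0.82 / 0.041²
  = 5.410276 × 0.1476 / 0.001681
  = 475.0486

Round up to the nearest whole number: n = 476

476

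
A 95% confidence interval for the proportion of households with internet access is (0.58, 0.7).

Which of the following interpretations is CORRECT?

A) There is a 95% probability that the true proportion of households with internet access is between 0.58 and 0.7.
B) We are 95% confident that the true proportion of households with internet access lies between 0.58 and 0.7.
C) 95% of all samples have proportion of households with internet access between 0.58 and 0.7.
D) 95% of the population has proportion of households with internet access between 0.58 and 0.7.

A confidence interval represents our confidence in the procedure, not a probability statement about the parameter.

Key concept: If we repeated this sampling process many times and computed a 95% CI each time, about 95% of those intervals would contain the true population parameter.

For this specific interval (0.58, 0.7):
- Midpoint (point estimate): 0.64
- Margin of error: 0.06

The correct interpretation is the one stating confidence that the true parameter lies in the interval — option B.

B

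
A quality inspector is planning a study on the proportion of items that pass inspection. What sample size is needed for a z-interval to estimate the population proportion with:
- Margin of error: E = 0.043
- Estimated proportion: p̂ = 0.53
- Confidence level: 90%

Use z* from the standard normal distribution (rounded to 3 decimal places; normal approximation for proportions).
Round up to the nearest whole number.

Using z* for proportion z-interval (normal approximation).

For 90% confidence, z* = 1.645 (from standard normal table)

Sample size formula for proportion z-interval: n = z*²p̂(1-p̂)/E²

n = 1.645² × 0.53 × 0.47 / 0.043²
  = 2.706025 × 0.2491 / 0.001849
  = 364.5597

Round up to the nearest whole number: n = 365

365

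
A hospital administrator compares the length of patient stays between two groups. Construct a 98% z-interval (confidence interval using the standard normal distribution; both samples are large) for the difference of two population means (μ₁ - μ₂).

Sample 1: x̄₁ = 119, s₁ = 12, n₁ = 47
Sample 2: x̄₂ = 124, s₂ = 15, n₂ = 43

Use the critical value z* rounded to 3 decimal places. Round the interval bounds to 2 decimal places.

Both samples are large (n₁ = 47 ≥ 30, n₂ = 43 ≥ 30), so a z-interval for the difference of means applies.

Point estimate: x̄₁ - x̄₂ = 119 - 124 = -5

Standard error: SE = √(s₁²/n₁ + s₂²/n₂)
= √(12²/47 + 15²/43)
= √(3.063830 + 5.232558)
= 2.880345

For 98% confidence, z* = 2.326 (from standard normal table)
Margin of error: E = z* × SE = 2.326 × 2.880345 = 6.6997

Z-interval: (x̄₁ - x̄₂) ± E = -5 ± 6.6997 = (-11.6997, 1.6997)

Rounded to 2 decimal places:

(-11.70, 1.70)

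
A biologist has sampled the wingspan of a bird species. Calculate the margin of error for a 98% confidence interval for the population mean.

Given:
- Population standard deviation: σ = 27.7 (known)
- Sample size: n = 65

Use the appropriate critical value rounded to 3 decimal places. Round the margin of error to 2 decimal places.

The population standard deviation σ is known, so use the z-interval margin of error formula.

For 98% confidence, z* = 2.326 (from standard normal table)

Margin of error formula for z-interval: E = z* × σ/√n

E = 2.326 × 27.7/√65
  = 2.326 × 3.435762
  = 7.9916

Rounded to 2 decimal places:

7.99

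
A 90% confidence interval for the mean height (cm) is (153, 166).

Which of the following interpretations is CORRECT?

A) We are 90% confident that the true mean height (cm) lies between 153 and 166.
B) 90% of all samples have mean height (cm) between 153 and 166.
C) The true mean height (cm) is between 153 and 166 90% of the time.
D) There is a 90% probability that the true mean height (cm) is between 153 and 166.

A confidence interval represents our confidence in the procedure, not a probability statement about the parameter.

Key concept: If we repeated this sampling process many times and computed a 90% CI each time, about 90% of those intervals would contain the true population parameter.

For this specific interval (153, 166):
- Midpoint (point estimate): 159.5
- Margin of error: 6.5

The correct interpretation is the one stating confidence that the true parameter lies in the interval — option A.

A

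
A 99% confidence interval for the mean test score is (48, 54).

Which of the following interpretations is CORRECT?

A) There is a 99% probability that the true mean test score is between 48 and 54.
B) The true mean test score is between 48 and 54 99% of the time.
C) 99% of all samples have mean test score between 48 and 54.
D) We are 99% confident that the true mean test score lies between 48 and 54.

A confidence interval represents our confidence in the procedure, not a probability statement about the parameter.

Key concept: If we repeated this sampling process many times and computed a 99% CI each time, about 99% of those intervals would contain the true population parameter.

For this specific interval (48, 54):
- Midpoint (point estimate): 51
- Margin of error: 3

The correct interpretation is the one stating confidence that the true parameter lies in the interval — option D.

D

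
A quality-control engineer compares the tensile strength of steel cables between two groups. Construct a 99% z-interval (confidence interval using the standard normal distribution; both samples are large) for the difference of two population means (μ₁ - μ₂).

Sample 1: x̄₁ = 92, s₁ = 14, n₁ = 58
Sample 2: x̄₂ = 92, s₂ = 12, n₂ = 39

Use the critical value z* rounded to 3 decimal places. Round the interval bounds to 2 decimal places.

Both samples are large (n₁ = 58 ≥ 30, n₂ = 39 ≥ 30), so a z-interval for the difference of means applies.

Point estimate: x̄₁ - x̄₂ = 92 - 92 = 0

Standard error: SE = √(s₁²/n₁ + s₂²/n₂)
= √(14²/58 + 12²/39)
= √(3.379310 + 3.692308)
= 2.659251

For 99% confidence, z* = 2.576 (from standard normal table)
Margin of error: E = z* × SE = 2.576 × 2.659251 = 6.8502

Z-interval: (x̄₁ - x̄₂) ± E = 0 ± 6.8502 = (-6.8502, 6.8502)

Rounded to 2 decimal places:

(-6.85, 6.85)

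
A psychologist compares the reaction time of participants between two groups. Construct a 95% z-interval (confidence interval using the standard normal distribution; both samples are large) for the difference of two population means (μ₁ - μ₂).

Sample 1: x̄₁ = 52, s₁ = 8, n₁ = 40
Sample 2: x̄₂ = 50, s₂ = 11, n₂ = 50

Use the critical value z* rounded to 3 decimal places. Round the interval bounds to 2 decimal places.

Both samples are large (n₁ = 40 ≥ 30, n₂ = 50 ≥ 30), so a z-interval for the difference of means applies.

Point estimate: x̄₁ - x̄₂ = 52 - 50 = 2

Standard error: SE = √(s₁²/n₁ + s₂²/n₂)
= √(8²/40 + 11²/50)
= √(1.600000 + 2.420000)
= 2.004994

For 95% confidence, z* = 1.96 (from standard normal table)
Margin of error: E = z* × SE = 1.96 × 2.004994 = 3.9298

Z-interval: (x̄₁ - x̄₂) ± E = 2 ± 3.9298 = (-1.9298, 5.9298)

Rounded to 2 decimal places:

(-1.93, 5.93)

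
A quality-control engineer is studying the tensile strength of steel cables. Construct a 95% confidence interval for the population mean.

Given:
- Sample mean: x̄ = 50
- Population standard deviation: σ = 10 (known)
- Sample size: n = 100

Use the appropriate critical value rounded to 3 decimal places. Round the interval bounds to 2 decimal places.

The population standard deviation σ is known, so use a z-interval (standard normal critical value).

For 95% confidence, z* = 1.96 (from standard normal table)

Standard error: SE = σ/√n = 10/√100 = 1.000000

Margin of error: E = z* × SE = 1.96 × 1.000000 = 1.9600

Z-interval: x̄ ± E = 50 ± 1.9600 = (48.0400, 51.9600)

Rounded to 2 decimal places:

(48.04, 51.96)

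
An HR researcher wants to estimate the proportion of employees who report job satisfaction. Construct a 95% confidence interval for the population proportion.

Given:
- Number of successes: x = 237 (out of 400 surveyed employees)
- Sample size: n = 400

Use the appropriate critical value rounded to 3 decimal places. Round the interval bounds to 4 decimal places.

Sample proportion: p̂ = 237/400 = 0.592500

Check conditions for normal approximation:
  np̂ = 237 ≥ 10 ✓
  n(1-p̂) = 163 ≥ 10 ✓

The sample is large enough, so use a z-interval (normal approximation) for the proportion.

For 95% confidence, z* = 1.96 (from standard normal table)

Standard error: SE = √(p̂(1-p̂)/n) = √(0.592500×0.407500/400) = 0.02456846

Margin of error: E = z* × SE = 1.96 × 0.02456846 = 0.048154

Z-interval: p̂ ± E = 0.592500 ± 0.048154 = (0.544346, 0.640654)

Rounded to 4 decimal places:

(0.5443, 0.6407)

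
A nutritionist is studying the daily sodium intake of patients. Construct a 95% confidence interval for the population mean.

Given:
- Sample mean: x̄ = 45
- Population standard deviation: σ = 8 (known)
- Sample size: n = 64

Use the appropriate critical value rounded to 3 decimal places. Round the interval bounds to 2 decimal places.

The population standard deviation σ is known, so use a z-interval (standard normal critical value).

For 95% confidence, z* = 1.96 (from standard normal table)

Standard error: SE = σ/√n = 8/√64 = 1.000000

Margin of error: E = z* × SE = 1.96 × 1.000000 = 1.9600

Z-interval: x̄ ± E = 45 ± 1.9600 = (43.0400, 46.9600)

Rounded to 2 decimal places:

(43.04, 46.96)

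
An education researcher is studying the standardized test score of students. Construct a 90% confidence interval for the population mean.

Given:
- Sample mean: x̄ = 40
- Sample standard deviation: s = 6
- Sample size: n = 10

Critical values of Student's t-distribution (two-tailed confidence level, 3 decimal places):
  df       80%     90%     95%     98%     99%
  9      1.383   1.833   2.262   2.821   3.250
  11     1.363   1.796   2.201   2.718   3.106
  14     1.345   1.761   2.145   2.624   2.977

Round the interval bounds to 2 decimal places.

The population standard deviation σ is unknown (only the sample standard deviation s is given), so use a t-interval with df = n - 1 = 10 - 1 = 9.

For 90% confidence with df = 9, t* = 1.833 (from t-table)

Standard error: SE = s/√n = 6/√10 = 1.897367

Margin of error: E = t* × SE = 1.833 × 1.897367 = 3.4779

T-interval: x̄ ± E = 40 ± 3.4779 = (36.5221, 43.4779)

Rounded to 2 decimal places:

(36.52, 43.48)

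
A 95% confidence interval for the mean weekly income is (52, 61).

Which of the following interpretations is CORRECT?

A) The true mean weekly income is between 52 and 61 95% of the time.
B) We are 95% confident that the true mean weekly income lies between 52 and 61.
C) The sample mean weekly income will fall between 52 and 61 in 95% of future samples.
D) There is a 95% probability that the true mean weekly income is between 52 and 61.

A confidence interval represents our confidence in the procedure, not a probability statement about the parameter.

Key concept: If we repeated this sampling process many times and computed a 95% CI each time, about 95% of those intervals would contain the true population parameter.

For this specific interval (52, 61):
- Midpoint (point estimate): 56.5
- Margin of error: 4.5

The correct interpretation is the one stating confidence that the true parameter lies in the interval — option B.

B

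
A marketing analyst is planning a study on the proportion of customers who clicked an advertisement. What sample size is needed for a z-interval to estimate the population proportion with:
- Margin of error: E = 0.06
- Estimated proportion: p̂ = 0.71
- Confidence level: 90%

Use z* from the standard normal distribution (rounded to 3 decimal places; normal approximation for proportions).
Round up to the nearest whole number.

Using z* for proportion z-interval (normal approximation).

For 90% confidence, z* = 1.645 (from standard normal table)

Sample size formula for proportion z-interval: n = z*²p̂(1-p̂)/E²

n = 1.645² × 0.71 × 0.29 / 0.06²
  = 2.706025 × 0.2059 / 0.0036
  = 154.7696

Round up to the nearest whole number: n = 155

155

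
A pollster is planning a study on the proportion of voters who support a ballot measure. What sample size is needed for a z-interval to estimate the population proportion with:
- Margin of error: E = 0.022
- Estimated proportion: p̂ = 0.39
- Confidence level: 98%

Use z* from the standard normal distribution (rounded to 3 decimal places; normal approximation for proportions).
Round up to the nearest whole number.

Using z* for proportion z-interval (normal approximation).

For 98% confidence, z* = 2.326 (from standard normal table)

Sample size formula for proportion z-interval: n = z*²p̂(1-p̂)/E²

n = 2.326² × 0.39 × 0.61 / 0.022²
  = 5.410276 × 0.2379 / 0.000484
  = 2659.3071

Round up to the nearest whole number: n = 2660

2660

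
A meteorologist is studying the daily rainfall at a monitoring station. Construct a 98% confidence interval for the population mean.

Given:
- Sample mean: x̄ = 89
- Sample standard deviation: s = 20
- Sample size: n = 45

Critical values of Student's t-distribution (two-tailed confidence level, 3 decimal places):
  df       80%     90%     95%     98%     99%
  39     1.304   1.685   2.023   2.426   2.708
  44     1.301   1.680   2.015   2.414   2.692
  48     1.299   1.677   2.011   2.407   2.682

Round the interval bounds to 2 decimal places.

The population standard deviation σ is unknown (only the sample standard deviation s is given), so use a t-interval with df = n - 1 = 45 - 1 = 44.

For 98% confidence with df = 44, t* = 2.414 (from t-table)

Standard error: SE = s/√n = 20/√45 = 2.981424

Margin of error: E = t* × SE = 2.414 × 2.981424 = 7.1972

T-interval: x̄ ± E = 89 ± 7.1972 = (81.8028, 96.1972)

Rounded to 2 decimal places:

(81.80, 96.20)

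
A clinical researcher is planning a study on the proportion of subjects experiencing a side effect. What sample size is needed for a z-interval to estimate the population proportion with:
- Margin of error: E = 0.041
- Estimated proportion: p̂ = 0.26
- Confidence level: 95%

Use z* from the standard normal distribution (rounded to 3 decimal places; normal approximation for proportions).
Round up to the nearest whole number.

Using z* for proportion z-interval (normal approximation).

For 95% confidence, z* = 1.96 (from standard normal table)

Sample size formula for proportion z-interval: n = z*²p̂(1-p̂)/E²

n = 1.96² × 0.26 × 0.74 / 0.041²
  = 3.8416 × 0.1924 / 0.001681
  = 439.6929

Round up to the nearest whole number: n = 440

440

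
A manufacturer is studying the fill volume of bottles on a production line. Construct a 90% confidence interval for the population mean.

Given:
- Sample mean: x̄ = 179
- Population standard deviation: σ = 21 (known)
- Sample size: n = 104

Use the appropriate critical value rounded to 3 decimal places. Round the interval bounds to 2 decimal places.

The population standard deviation σ is known, so use a z-interval (standard normal critical value).

For 90% confidence, z* = 1.645 (from standard normal table)

Standard error: SE = σ/√n = 21/√104 = 2.059219

Margin of error: E = z* × SE = 1.645 × 2.059219 = 3.3874

Z-interval: x̄ ± E = 179 ± 3.3874 = (175.6126, 182.3874)

Rounded to 2 decimal places:

(175.61, 182.39)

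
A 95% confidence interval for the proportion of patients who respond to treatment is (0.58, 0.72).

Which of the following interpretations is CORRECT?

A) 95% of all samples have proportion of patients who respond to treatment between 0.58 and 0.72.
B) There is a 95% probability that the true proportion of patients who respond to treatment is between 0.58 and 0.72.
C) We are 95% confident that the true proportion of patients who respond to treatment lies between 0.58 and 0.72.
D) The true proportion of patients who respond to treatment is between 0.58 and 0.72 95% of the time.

A confidence interval represents our confidence in the procedure, not a probability statement about the parameter.

Key concept: If we repeated this sampling process many times and computed a 95% CI each time, about 95% of those intervals would contain the true population parameter.

For this specific interval (0.58, 0.72):
- Midpoint (point estimate): 0.65
- Margin of error: 0.07

The correct interpretation is the one stating confidence that the true parameter lies in the interval — option C.

C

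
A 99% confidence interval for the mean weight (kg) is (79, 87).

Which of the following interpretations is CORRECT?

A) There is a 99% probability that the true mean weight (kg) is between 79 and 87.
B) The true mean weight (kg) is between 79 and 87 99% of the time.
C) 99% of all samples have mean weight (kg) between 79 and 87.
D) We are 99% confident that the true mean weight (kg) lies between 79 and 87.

A confidence interval represents our confidence in the procedure, not a probability statement about the parameter.

Key concept: If we repeated this sampling process many times and computed a 99% CI each time, about 99% of those intervals would contain the true population parameter.

For this specific interval (79, 87):
- Midpoint (point estimate): 83
- Margin of error: 4

The correct interpretation is the one stating confidence that the true parameter lies in the interval — option D.

D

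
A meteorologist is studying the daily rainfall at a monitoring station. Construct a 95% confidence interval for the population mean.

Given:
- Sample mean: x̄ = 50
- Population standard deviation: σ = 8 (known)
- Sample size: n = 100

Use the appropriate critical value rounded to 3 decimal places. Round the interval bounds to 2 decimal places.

The population standard deviation σ is known, so use a z-interval (standard normal critical value).

For 95% confidence, z* = 1.96 (from standard normal table)

Standard error: SE = σ/√n = 8/√100 = 0.800000

Margin of error: E = z* × SE = 1.96 × 0.800000 = 1.5680

Z-interval: x̄ ± E = 50 ± 1.5680 = (48.4320, 51.5680)

Rounded to 2 decimal places:

(48.43, 51.57)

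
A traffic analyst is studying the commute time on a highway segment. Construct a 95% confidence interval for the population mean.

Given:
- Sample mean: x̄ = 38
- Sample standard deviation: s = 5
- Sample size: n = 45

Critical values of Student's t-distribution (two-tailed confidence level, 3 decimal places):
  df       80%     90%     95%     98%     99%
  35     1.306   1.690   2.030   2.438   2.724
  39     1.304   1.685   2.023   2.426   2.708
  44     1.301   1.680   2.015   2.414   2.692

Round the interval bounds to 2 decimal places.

The population standard deviation σ is unknown (only the sample standard deviation s is given), so use a t-interval with df = n - 1 = 45 - 1 = 44.

For 95% confidence with df = 44, t* = 2.015 (from t-table)

Standard error: SE = s/√n = 5/√45 = 0.745356

Margin of error: E = t* × SE = 2.015 × 0.745356 = 1.5019

T-interval: x̄ ± E = 38 ± 1.5019 = (36.4981, 39.5019)

Rounded to 2 decimal places:

(36.50, 39.50)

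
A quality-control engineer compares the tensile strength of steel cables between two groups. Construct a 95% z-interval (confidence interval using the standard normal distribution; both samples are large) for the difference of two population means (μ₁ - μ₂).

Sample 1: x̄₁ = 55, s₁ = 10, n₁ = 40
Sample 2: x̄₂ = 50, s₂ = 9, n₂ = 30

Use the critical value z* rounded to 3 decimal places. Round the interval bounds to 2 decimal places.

Both samples are large (n₁ = 40 ≥ 30, n₂ = 30 ≥ 30), so a z-interval for the difference of means applies.

Point estimate: x̄₁ - x̄₂ = 55 - 50 = 5

Standard error: SE = √(s₁²/n₁ + s₂²/n₂)
= √(10²/40 + 9²/30)
= √(2.500000 + 2.700000)
= 2.280351

For 95% confidence, z* = 1.96 (from standard normal table)
Margin of error: E = z* × SE = 1.96 × 2.280351 = 4.4695

Z-interval: (x̄₁ - x̄₂) ± E = 5 ± 4.4695 = (0.5305, 9.4695)

Rounded to 2 decimal places:

(0.53, 9.47)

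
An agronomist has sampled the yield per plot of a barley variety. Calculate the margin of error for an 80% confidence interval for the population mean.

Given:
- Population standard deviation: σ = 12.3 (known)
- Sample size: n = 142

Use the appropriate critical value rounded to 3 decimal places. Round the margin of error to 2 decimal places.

The population standard deviation σ is known, so use the z-interval margin of error formula.

For 80% confidence, z* = 1.282 (from standard normal table)

Margin of error formula for z-interval: E = z* × σ/√n

E = 1.282 × 12.3/√142
  = 1.282 × 1.032193
  = 1.3233

Rounded to 2 decimal places:

1.32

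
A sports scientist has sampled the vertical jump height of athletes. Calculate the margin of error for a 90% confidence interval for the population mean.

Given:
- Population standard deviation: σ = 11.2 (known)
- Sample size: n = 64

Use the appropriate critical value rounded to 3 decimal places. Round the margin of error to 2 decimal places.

The population standard deviation σ is known, so use the z-interval margin of error formula.

For 90% confidence, z* = 1.645 (from standard normal table)

Margin of error formula for z-interval: E = z* × σ/√n

E = 1.645 × 11.2/√64
  = 1.645 × 1.400000
  = 2.3030

Rounded to 2 decimal places:

2.30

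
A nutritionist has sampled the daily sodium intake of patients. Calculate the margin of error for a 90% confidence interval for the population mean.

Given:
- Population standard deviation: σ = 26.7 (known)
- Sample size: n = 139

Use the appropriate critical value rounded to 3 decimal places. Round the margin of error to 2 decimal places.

The population standard deviation σ is known, so use the z-interval margin of error formula.

For 90% confidence, z* = 1.645 (from standard normal table)

Margin of error formula for z-interval: E = z* × σ/√n

E = 1.645 × 26.7/√139
  = 1.645 × 2.264664
  = 3.7254

Rounded to 2 decimal places:

3.73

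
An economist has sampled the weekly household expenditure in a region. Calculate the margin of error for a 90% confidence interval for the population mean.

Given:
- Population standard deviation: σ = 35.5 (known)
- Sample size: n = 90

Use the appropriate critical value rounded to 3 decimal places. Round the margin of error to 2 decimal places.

The population standard deviation σ is known, so use the z-interval margin of error formula.

For 90% confidence, z* = 1.645 (from standard normal table)

Margin of error formula for z-interval: E = z* × σ/√n

E = 1.645 × 35.5/√90
  = 1.645 × 3.742029
  = 6.1556

Rounded to 2 decimal places:

6.16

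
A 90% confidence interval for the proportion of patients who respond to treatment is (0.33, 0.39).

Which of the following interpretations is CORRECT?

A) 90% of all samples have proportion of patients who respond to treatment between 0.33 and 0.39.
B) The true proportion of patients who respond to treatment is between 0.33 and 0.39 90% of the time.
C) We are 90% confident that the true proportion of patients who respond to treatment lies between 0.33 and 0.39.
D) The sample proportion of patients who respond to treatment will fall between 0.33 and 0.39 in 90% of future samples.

A confidence interval represents our confidence in the procedure, not a probability statement about the parameter.

Key concept: If we repeated this sampling process many times and computed a 90% CI each time, about 90% of those intervals would contain the true population parameter.

For this specific interval (0.33, 0.39):
- Midpoint (point estimate): 0.36
- Margin of error: 0.03

The correct interpretation is the one stating confidence that the true parameter lies in the interval — option C.

C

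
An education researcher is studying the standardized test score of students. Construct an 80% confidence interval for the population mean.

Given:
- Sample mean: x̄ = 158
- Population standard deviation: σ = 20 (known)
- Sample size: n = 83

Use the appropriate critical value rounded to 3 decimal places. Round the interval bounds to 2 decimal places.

The population standard deviation σ is known, so use a z-interval (standard normal critical value).

For 80% confidence, z* = 1.282 (from standard normal table)

Standard error: SE = σ/√n = 20/√83 = 2.195285

Margin of error: E = z* × SE = 1.282 × 2.195285 = 2.8144

Z-interval: x̄ ± E = 158 ± 2.8144 = (155.1856, 160.8144)

Rounded to 2 decimal places:

(155.19, 160.81)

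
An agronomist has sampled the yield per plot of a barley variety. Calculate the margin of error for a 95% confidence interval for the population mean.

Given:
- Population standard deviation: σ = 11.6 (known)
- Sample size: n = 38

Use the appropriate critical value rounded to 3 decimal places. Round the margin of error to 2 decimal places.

The population standard deviation σ is known, so use the z-interval margin of error formula.

For 95% confidence, z* = 1.96 (from standard normal table)

Margin of error formula for z-interval: E = z* × σ/√n

E = 1.96 × 11.6/√38
  = 1.96 × 1.881768
  = 3.6883

Rounded to 2 decimal places:

3.69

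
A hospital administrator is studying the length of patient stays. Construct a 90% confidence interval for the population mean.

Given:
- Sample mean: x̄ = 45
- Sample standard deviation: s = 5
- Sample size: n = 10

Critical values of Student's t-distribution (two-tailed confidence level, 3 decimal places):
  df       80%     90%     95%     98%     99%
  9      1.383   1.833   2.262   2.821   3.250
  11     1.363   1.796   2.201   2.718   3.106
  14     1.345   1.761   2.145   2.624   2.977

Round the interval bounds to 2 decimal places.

The population standard deviation σ is unknown (only the sample standard deviation s is given), so use a t-interval with df = n - 1 = 10 - 1 = 9.

For 90% confidence with df = 9, t* = 1.833 (from t-table)

Standard error: SE = s/√n = 5/√10 = 1.581139

Margin of error: E = t* × SE = 1.833 × 1.581139 = 2.8982

T-interval: x̄ ± E = 45 ± 2.8982 = (42.1018, 47.8982)

Rounded to 2 decimal places:

(42.10, 47.90)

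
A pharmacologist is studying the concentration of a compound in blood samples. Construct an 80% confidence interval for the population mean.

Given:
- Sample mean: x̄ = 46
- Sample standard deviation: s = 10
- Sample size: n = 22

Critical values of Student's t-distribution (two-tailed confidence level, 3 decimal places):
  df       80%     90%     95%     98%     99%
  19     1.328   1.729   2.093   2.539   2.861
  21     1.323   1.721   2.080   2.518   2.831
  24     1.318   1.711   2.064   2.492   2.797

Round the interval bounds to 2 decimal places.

The population standard deviation σ is unknown (only the sample standard deviation s is given), so use a t-interval with df = n - 1 = 22 - 1 = 21.

For 80% confidence with df = 21, t* = 1.323 (from t-table)

Standard error: SE = s/√n = 10/√22 = 2.132007

Margin of error: E = t* × SE = 1.323 × 2.132007 = 2.8206

T-interval: x̄ ± E = 46 ± 2.8206 = (43.1794, 48.8206)

Rounded to 2 decimal places:

(43.18, 48.82)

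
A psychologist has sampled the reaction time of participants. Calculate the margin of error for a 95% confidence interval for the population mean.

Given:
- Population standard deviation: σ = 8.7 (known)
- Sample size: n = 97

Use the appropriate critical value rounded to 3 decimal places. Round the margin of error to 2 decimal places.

The population standard deviation σ is known, so use the z-interval margin of error formula.

For 95% confidence, z* = 1.96 (from standard normal table)

Margin of error formula for z-interval: E = z* × σ/√n

E = 1.96 × 8.7/√97
  = 1.96 × 0.883351
  = 1.7314

Rounded to 2 decimal places:

1.73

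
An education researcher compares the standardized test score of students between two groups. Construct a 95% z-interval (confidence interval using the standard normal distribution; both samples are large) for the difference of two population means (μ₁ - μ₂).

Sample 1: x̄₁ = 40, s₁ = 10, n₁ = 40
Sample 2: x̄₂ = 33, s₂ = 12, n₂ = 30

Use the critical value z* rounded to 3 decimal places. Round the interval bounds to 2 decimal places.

Both samples are large (n₁ = 40 ≥ 30, n₂ = 30 ≥ 30), so a z-interval for the difference of means applies.

Point estimate: x̄₁ - x̄₂ = 40 - 33 = 7

Standard error: SE = √(s₁²/n₁ + s₂²/n₂)
= √(10²/40 + 12²/30)
= √(2.500000 + 4.800000)
= 2.701851

For 95% confidence, z* = 1.96 (from standard normal table)
Margin of error: E = z* × SE = 1.96 × 2.701851 = 5.2956

Z-interval: (x̄₁ - x̄₂) ± E = 7 ± 5.2956 = (1.7044, 12.2956)

Rounded to 2 decimal places:

(1.70, 12.30)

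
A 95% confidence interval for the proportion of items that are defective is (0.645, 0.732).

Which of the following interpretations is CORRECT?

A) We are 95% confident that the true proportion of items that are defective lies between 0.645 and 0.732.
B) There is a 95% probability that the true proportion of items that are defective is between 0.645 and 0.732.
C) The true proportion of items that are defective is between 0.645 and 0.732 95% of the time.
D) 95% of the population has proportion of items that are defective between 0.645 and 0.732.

A confidence interval represents our confidence in the procedure, not a probability statement about the parameter.

Key concept: If we repeated this sampling process many times and computed a 95% CI each time, about 95% of those intervals would contain the true population parameter.

For this specific interval (0.645, 0.732):
- Midpoint (point estimate): 0.6885
- Margin of error: 0.0435

The correct interpretation is the one stating confidence that the true parameter lies in the interval — option A.

A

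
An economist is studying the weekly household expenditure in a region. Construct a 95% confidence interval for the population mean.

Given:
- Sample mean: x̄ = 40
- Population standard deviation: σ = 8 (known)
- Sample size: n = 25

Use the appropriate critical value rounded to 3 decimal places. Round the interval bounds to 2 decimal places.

The population standard deviation σ is known, so use a z-interval (standard normal critical value).

For 95% confidence, z* = 1.96 (from standard normal table)

Standard error: SE = σ/√n = 8/√25 = 1.600000

Margin of error: E = z* × SE = 1.96 × 1.600000 = 3.1360

Z-interval: x̄ ± E = 40 ± 3.1360 = (36.8640, 43.1360)

Rounded to 2 decimal places:

(36.86, 43.14)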